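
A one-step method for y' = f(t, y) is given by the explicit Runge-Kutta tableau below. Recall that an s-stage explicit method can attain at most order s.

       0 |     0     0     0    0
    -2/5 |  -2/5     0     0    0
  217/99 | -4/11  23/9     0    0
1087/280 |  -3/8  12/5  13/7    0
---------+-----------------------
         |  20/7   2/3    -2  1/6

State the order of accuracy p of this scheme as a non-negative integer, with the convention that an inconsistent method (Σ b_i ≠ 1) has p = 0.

0

b = (20/7, 2/3, -2, 1/6)
c = (0, -2/5, 217/99, 1087/280)
Ac = (0, 0, -46/45, 7699/2475)
Σ b_i: 20/7·1 + 2/3·1 + (-2)·1 + 1/6·1 = 71/42 ≠ 1 ⇒ order 0.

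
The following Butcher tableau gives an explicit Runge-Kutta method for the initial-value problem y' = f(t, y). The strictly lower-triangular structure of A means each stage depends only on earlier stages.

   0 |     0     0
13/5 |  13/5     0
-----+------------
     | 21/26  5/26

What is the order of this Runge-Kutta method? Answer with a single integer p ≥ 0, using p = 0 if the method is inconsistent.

2

b = (21/26, 5/26)
c = (0, 13/5)
Σ b_i: 21/26·1 + 5/26·1 = 1 ✓
b·c: 5/26·13/5 = 1/2 ✓; 2 stages ⇒ order 2.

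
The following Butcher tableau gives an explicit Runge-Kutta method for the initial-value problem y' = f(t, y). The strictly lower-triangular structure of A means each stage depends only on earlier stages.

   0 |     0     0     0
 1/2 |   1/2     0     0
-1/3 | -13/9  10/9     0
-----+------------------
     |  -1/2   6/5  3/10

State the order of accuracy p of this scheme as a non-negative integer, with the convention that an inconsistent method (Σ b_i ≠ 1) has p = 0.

3

b = (-1/2, 6/5, 3/10)
c = (0, 1/2, -1/3)
Ac = (0, 0, 5/9)
Σ b_i: (-1/2)·1 + 6/5·1 + 3/10·1 = 1 ✓
b·c: 6/5·1/2 + 3/10·(-1/3) = 1/2 ✓
b·c²: 6/5·1/4 + 3/10·1/9 = 1/3 ✓
b·Ac: 3/10·5/9 = 1/6 ✓; 3 stages ⇒ order 3.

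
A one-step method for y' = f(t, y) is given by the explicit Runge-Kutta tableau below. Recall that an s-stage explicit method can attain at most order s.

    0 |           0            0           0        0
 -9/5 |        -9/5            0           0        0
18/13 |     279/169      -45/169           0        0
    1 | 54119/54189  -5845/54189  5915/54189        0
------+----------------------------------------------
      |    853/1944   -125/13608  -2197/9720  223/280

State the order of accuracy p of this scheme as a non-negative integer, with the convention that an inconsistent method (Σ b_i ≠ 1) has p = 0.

b = (853/1944, -125/13608, -2197/9720, 223/280)
c = (0, -9/5, 18/13, 1)
Ac = (0, 0, 81/169, 77/223)
Σ b_i: 853/1944·1 + (-125/13608)·1 + (-2197/9720)·1 + 223/280·1 = 1 ✓
b·c: (-125/13608)·(-9/5) + (-2197/9720)·18/13 + 223/280·1 = 1/2 ✓
b·c²: (-125/13608)·81/25 + (-2197/9720)·324/169 + 223/280·1 = 1/3 ✓
b·Ac: (-2197/9720)·81/169 + 223/280·77/223 = 1/6 ✓
b·c³: (-125/13608)·(-729/125) + (-2197/9720)·5832/2197 + 223/280·1 = 1/4 ✓
b·(c∘Ac): (-2197/9720)·1458/2197 + 223/280·77/223 = 1/8 ✓
b·Ac²: (-2197/9720)·(-729/845) + 223/280·(-469/3345) = 1/12 ✓
b·A²c: 223/280·35/669 = 1/24 ✓; 4 stages ⇒ order 4.

4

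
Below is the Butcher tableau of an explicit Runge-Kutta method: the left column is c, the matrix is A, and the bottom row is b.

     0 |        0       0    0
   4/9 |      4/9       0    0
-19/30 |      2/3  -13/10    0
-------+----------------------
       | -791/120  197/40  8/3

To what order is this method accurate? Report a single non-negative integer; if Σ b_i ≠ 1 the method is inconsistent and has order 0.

2

b = (-791/120, 197/40, 8/3)
c = (0, 4/9, -19/30)
Ac = (0, 0, -26/45)
Σ b_i: (-791/120)·1 + 197/40·1 + 8/3·1 = 1 ✓
b·c: 197/40·4/9 + 8/3·(-19/30) = 1/2 ✓
b·c²: 197/40·16/81 + 8/3·361/900 = 4136/2025 ≠ 1/3 ⇒ order 2.
b·Ac: 8/3·(-26/45) = -208/135 ≠ 1/6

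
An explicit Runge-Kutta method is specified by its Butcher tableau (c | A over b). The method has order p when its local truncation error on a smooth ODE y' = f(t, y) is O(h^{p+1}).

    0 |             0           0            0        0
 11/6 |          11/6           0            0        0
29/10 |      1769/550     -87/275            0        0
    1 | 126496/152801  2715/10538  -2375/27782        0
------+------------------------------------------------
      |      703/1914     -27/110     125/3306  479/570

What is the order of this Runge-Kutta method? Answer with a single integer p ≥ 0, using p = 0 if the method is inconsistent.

b = (703/1914, -27/110, 125/3306, 479/570)
c = (0, 11/6, 29/10, 1)
Ac = (0, 0, -29/50, 215/958)
Σ b_i: 703/1914·1 + (-27/110)·1 + 125/3306·1 + 479/570·1 = 1 ✓
b·c: (-27/110)·11/6 + 125/3306·29/10 + 479/570·1 = 1/2 ✓
b·c²: (-27/110)·121/36 + 125/3306·841/100 + 479/570·1 = 1/3 ✓
b·Ac: 125/3306·(-29/50) + 479/570·215/958 = 1/6 ✓
b·c³: (-27/110)·1331/216 + 125/3306·24389/1000 + 479/570·1 = 1/4 ✓
b·(c∘Ac): 125/3306·(-841/500) + 479/570·215/958 = 1/8 ✓
b·Ac²: 125/3306·(-319/300) + 479/570·845/5748 = 1/12 ✓
b·A²c: 479/570·95/1916 = 1/24 ✓; 4 stages ⇒ order 4.

4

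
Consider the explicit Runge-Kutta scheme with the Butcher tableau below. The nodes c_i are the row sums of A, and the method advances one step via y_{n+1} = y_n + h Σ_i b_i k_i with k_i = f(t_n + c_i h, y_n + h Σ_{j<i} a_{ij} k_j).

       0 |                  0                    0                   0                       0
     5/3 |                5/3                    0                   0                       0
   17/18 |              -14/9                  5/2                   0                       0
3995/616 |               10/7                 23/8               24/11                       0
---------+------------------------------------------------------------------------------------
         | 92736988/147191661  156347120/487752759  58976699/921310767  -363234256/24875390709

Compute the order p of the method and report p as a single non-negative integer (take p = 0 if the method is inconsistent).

b = (92736988/147191661, 156347120/487752759, 58976699/921310767, -363234256/24875390709)
c = (0, 5/3, 17/18, 3995/616)
Ac = (0, 0, 25/6, 603/88)
Σ b_i: 92736988/147191661·1 + 156347120/487752759·1 + 58976699/921310767·1 + (-363234256/24875390709)·1 = 1 ✓
b·c: 156347120/487752759·5/3 + 58976699/921310767·17/18 + (-363234256/24875390709)·3995/616 = 1/2 ✓
b·c²: 156347120/487752759·25/9 + 58976699/921310767·289/324 + (-363234256/24875390709)·15960025/379456 = 1/3 ✓
b·Ac: 58976699/921310767·25/6 + (-363234256/24875390709)·603/88 = 1/6 ✓
b·c³: 156347120/487752759·125/27 + 58976699/921310767·4913/5832 + (-363234256/24875390709)·63760299875/233744896 = -201212607239/82288796832 ≠ 1/4 ⇒ order 3.
b·(c∘Ac): 58976699/921310767·425/108 + (-363234256/24875390709)·2408985/54208 = -44686570/112558329 ≠ 1/8
b·Ac²: 58976699/921310767·125/18 + (-363234256/24875390709)·23599/2376 = 1820460119/6078149766 ≠ 1/12
b·A²c: (-363234256/24875390709)·100/11 = -3302129600/24875390709 ≠ 1/24

3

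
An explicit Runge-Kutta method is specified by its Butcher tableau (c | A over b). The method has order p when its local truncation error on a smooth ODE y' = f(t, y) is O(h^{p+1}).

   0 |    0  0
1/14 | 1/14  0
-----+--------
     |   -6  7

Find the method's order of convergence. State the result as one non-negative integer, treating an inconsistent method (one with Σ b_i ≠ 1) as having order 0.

b = (-6, 7)
c = (0, 1/14)
Σ b_i: (-6)·1 + 7·1 = 1 ✓
b·c: 7·1/14 = 1/2 ✓; 2 stages ⇒ order 2.

2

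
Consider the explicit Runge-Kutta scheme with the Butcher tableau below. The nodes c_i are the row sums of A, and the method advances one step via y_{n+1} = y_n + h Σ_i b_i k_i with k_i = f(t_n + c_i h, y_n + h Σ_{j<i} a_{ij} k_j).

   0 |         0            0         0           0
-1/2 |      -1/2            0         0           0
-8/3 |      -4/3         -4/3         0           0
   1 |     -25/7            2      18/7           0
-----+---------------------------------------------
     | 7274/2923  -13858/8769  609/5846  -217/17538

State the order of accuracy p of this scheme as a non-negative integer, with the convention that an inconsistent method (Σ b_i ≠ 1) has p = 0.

b = (7274/2923, -13858/8769, 609/5846, -217/17538)
c = (0, -1/2, -8/3, 1)
Ac = (0, 0, 2/3, -55/7)
Σ b_i: 7274/2923·1 + (-13858/8769)·1 + 609/5846·1 + (-217/17538)·1 = 1 ✓
b·c: (-13858/8769)·(-1/2) + 609/5846·(-8/3) + (-217/17538)·1 = 1/2 ✓
b·c²: (-13858/8769)·1/4 + 609/5846·64/9 + (-217/17538)·1 = 1/3 ✓
b·Ac: 609/5846·2/3 + (-217/17538)·(-55/7) = 1/6 ✓
b·c³: (-13858/8769)·(-1/8) + 609/5846·(-512/27) + (-217/17538)·1 = -188387/105228 ≠ 1/4 ⇒ order 3.
b·(c∘Ac): 609/5846·(-16/9) + (-217/17538)·(-55/7) = -1543/17538 ≠ 1/8
b·Ac²: 609/5846·(-1/3) + (-217/17538)·263/14 = -9371/35076 ≠ 1/12
b·A²c: (-217/17538)·12/7 = -62/2923 ≠ 1/24

3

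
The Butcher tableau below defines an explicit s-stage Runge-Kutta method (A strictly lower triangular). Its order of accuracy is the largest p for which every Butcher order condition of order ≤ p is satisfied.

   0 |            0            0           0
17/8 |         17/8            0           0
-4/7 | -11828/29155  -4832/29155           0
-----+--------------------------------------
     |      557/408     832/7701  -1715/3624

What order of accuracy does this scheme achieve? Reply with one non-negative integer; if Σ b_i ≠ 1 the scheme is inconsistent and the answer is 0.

3

b = (557/408, 832/7701, -1715/3624)
c = (0, 17/8, -4/7)
Ac = (0, 0, -604/1715)
Σ b_i: 557/408·1 + 832/7701·1 + (-1715/3624)·1 = 1 ✓
b·c: 832/7701·17/8 + (-1715/3624)·(-4/7) = 1/2 ✓
b·c²: 832/7701·289/64 + (-1715/3624)·16/49 = 1/3 ✓
b·Ac: (-1715/3624)·(-604/1715) = 1/6 ✓; 3 stages ⇒ order 3.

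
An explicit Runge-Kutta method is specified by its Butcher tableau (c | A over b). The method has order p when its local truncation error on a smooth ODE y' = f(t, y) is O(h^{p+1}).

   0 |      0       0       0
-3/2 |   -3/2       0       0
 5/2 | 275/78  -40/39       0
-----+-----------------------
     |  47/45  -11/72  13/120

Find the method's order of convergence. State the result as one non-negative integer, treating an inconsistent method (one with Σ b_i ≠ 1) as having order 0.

3

b = (47/45, -11/72, 13/120)
c = (0, -3/2, 5/2)
Ac = (0, 0, 20/13)
Σ b_i: 47/45·1 + (-11/72)·1 + 13/120·1 = 1 ✓
b·c: (-11/72)·(-3/2) + 13/120·5/2 = 1/2 ✓
b·c²: (-11/72)·9/4 + 13/120·25/4 = 1/3 ✓
b·Ac: 13/120·20/13 = 1/6 ✓; 3 stages ⇒ order 3.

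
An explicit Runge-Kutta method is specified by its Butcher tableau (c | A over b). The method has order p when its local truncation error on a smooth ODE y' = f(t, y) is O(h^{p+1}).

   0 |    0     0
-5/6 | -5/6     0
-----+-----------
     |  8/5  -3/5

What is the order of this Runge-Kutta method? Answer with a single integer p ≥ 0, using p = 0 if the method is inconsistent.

b = (8/5, -3/5)
c = (0, -5/6)
Σ b_i: 8/5·1 + (-3/5)·1 = 1 ✓
b·c: (-3/5)·(-5/6) = 1/2 ✓; 2 stages ⇒ order 2.

2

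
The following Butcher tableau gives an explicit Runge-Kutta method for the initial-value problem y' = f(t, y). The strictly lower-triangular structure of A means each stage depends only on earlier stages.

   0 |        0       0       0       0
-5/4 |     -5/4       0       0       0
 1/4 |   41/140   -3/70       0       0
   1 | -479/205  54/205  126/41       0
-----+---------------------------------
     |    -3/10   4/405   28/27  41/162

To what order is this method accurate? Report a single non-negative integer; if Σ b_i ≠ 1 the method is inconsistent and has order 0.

4

b = (-3/10, 4/405, 28/27, 41/162)
c = (0, -5/4, 1/4, 1)
Ac = (0, 0, 3/56, 18/41)
Σ b_i: (-3/10)·1 + 4/405·1 + 28/27·1 + 41/162·1 = 1 ✓
b·c: 4/405·(-5/4) + 28/27·1/4 + 41/162·1 = 1/2 ✓
b·c²: 4/405·25/16 + 28/27·1/16 + 41/162·1 = 1/3 ✓
b·Ac: 28/27·3/56 + 41/162·18/41 = 1/6 ✓
b·c³: 4/405·(-125/64) + 28/27·1/64 + 41/162·1 = 1/4 ✓
b·(c∘Ac): 28/27·3/224 + 41/162·18/41 = 1/8 ✓
b·Ac²: 28/27·(-15/224) + 41/162·99/164 = 1/12 ✓
b·A²c: 41/162·27/164 = 1/24 ✓; 4 stages ⇒ order 4.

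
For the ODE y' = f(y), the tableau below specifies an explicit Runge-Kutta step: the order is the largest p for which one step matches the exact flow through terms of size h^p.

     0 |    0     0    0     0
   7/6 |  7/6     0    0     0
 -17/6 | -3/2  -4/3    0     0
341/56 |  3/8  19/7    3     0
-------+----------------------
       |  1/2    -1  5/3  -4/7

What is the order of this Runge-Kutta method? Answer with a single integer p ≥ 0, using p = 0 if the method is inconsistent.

0

b = (1/2, -1, 5/3, -4/7)
c = (0, 7/6, -17/6, 341/56)
Ac = (0, 0, -14/9, -16/3)
Σ b_i: 1/2·1 + (-1)·1 + 5/3·1 + (-4/7)·1 = 25/42 ≠ 1 ⇒ order 0.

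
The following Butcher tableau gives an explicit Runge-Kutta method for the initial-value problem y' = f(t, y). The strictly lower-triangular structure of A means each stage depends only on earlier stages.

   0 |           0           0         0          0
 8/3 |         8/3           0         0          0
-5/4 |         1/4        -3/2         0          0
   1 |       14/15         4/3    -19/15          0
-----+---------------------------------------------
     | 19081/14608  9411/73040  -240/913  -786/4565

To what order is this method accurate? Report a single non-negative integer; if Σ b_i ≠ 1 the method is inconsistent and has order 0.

b = (19081/14608, 9411/73040, -240/913, -786/4565)
c = (0, 8/3, -5/4, 1)
Ac = (0, 0, -4, 185/36)
Σ b_i: 19081/14608·1 + 9411/73040·1 + (-240/913)·1 + (-786/4565)·1 = 1 ✓
b·c: 9411/73040·8/3 + (-240/913)·(-5/4) + (-786/4565)·1 = 1/2 ✓
b·c²: 9411/73040·64/9 + (-240/913)·25/16 + (-786/4565)·1 = 1/3 ✓
b·Ac: (-240/913)·(-4) + (-786/4565)·185/36 = 1/6 ✓
b·c³: 9411/73040·512/27 + (-240/913)·(-125/64) + (-786/4565)·1 = 91523/32868 ≠ 1/4 ⇒ order 3.
b·(c∘Ac): (-240/913)·5 + (-786/4565)·185/36 = -12047/5478 ≠ 1/8
b·Ac²: (-240/913)·(-32/3) + (-786/4565)·3241/432 = 497029/328680 ≠ 1/12
b·A²c: (-786/4565)·76/15 = -19912/22825 ≠ 1/24

3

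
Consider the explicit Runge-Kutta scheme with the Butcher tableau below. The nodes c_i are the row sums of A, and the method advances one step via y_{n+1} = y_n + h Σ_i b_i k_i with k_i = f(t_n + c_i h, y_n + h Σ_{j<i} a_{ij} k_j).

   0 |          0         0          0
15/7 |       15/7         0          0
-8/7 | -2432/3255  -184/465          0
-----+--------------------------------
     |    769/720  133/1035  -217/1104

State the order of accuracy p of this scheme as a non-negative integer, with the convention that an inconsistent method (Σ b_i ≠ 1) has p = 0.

3

b = (769/720, 133/1035, -217/1104)
c = (0, 15/7, -8/7)
Ac = (0, 0, -184/217)
Σ b_i: 769/720·1 + 133/1035·1 + (-217/1104)·1 = 1 ✓
b·c: 133/1035·15/7 + (-217/1104)·(-8/7) = 1/2 ✓
b·c²: 133/1035·225/49 + (-217/1104)·64/49 = 1/3 ✓
b·Ac: (-217/1104)·(-184/217) = 1/6 ✓; 3 stages ⇒ order 3.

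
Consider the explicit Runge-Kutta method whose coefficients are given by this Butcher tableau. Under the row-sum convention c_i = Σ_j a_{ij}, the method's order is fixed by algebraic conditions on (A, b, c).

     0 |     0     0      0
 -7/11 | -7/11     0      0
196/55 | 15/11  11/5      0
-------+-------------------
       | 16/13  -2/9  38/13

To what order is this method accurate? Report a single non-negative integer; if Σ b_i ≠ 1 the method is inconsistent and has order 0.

b = (16/13, -2/9, 38/13)
c = (0, -7/11, 196/55)
Ac = (0, 0, -7/5)
Σ b_i: 16/13·1 + (-2/9)·1 + 38/13·1 = 460/117 ≠ 1 ⇒ order 0.

0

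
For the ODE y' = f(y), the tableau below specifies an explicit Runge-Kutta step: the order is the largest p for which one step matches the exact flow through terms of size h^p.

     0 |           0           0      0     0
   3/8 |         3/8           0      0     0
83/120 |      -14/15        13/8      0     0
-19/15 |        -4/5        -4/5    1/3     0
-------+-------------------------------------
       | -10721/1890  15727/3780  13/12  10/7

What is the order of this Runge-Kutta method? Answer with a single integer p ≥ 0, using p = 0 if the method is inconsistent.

2

b = (-10721/1890, 15727/3780, 13/12, 10/7)
c = (0, 3/8, 83/120, -19/15)
Ac = (0, 0, 39/64, -5/72)
Σ b_i: (-10721/1890)·1 + 15727/3780·1 + 13/12·1 + 10/7·1 = 1 ✓
b·c: 15727/3780·3/8 + 13/12·83/120 + 10/7·(-19/15) = 1/2 ✓
b·c²: 15727/3780·9/64 + 13/12·6889/14400 + 10/7·361/225 = 2053547/604800 ≠ 1/3 ⇒ order 2.
b·Ac: 13/12·39/64 + 10/7·(-5/72) = 9047/16128 ≠ 1/6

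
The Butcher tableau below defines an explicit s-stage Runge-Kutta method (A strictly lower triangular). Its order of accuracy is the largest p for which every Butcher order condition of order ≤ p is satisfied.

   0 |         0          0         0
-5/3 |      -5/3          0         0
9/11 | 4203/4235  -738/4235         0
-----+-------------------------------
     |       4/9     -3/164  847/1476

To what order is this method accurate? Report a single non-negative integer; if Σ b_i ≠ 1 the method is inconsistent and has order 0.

b = (4/9, -3/164, 847/1476)
c = (0, -5/3, 9/11)
Ac = (0, 0, 246/847)
Σ b_i: 4/9·1 + (-3/164)·1 + 847/1476·1 = 1 ✓
b·c: (-3/164)·(-5/3) + 847/1476·9/11 = 1/2 ✓
b·c²: (-3/164)·25/9 + 847/1476·81/121 = 1/3 ✓
b·Ac: 847/1476·246/847 = 1/6 ✓; 3 stages ⇒ order 3.

3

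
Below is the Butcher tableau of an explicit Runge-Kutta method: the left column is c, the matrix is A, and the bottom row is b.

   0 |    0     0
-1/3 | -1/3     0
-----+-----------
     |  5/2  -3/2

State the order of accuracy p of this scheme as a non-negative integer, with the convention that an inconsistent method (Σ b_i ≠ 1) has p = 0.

2

b = (5/2, -3/2)
c = (0, -1/3)
Σ b_i: 5/2·1 + (-3/2)·1 = 1 ✓
b·c: (-3/2)·(-1/3) = 1/2 ✓; 2 stages ⇒ order 2.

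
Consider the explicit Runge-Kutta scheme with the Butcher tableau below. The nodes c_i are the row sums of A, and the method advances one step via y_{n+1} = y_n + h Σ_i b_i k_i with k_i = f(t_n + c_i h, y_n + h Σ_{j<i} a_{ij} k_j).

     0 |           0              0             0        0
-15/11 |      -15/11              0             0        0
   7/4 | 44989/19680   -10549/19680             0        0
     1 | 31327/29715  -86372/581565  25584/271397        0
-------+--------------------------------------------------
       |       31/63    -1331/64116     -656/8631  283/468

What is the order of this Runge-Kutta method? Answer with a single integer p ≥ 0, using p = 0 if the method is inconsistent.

b = (31/63, -1331/64116, -656/8631, 283/468)
c = (0, -15/11, 7/4, 1)
Ac = (0, 0, 959/1312, 104/283)
Σ b_i: 31/63·1 + (-1331/64116)·1 + (-656/8631)·1 + 283/468·1 = 1 ✓
b·c: (-1331/64116)·(-15/11) + (-656/8631)·7/4 + 283/468·1 = 1/2 ✓
b·c²: (-1331/64116)·225/121 + (-656/8631)·49/16 + 283/468·1 = 1/3 ✓
b·Ac: (-656/8631)·959/1312 + 283/468·104/283 = 1/6 ✓
b·c³: (-1331/64116)·(-3375/1331) + (-656/8631)·343/64 + 283/468·1 = 1/4 ✓
b·(c∘Ac): (-656/8631)·6713/5248 + 283/468·104/283 = 1/8 ✓
b·Ac²: (-656/8631)·(-14385/14432) + 283/468·39/3113 = 1/12 ✓
b·A²c: 283/468·39/566 = 1/24 ✓; 4 stages ⇒ order 4.

4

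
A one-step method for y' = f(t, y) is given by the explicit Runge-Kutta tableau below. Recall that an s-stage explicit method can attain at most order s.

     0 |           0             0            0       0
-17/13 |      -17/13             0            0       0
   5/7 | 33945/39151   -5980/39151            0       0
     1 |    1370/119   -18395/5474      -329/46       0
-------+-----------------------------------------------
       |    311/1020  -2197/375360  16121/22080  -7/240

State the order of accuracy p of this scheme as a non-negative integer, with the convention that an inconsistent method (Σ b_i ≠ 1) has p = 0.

b = (311/1020, -2197/375360, 16121/22080, -7/240)
c = (0, -17/13, 5/7, 1)
Ac = (0, 0, 460/2303, -5/7)
Σ b_i: 311/1020·1 + (-2197/375360)·1 + 16121/22080·1 + (-7/240)·1 = 1 ✓
b·c: (-2197/375360)·(-17/13) + 16121/22080·5/7 + (-7/240)·1 = 1/2 ✓
b·c²: (-2197/375360)·289/169 + 16121/22080·25/49 + (-7/240)·1 = 1/3 ✓
b·Ac: 16121/22080·460/2303 + (-7/240)·(-5/7) = 1/6 ✓
b·c³: (-2197/375360)·(-4913/2197) + 16121/22080·125/343 + (-7/240)·1 = 1/4 ✓
b·(c∘Ac): 16121/22080·2300/16121 + (-7/240)·(-5/7) = 1/8 ✓
b·Ac²: 16121/22080·(-7820/29939) + (-7/240)·(-855/91) = 1/12 ✓
b·A²c: (-7/240)·(-10/7) = 1/24 ✓; 4 stages ⇒ order 4.

4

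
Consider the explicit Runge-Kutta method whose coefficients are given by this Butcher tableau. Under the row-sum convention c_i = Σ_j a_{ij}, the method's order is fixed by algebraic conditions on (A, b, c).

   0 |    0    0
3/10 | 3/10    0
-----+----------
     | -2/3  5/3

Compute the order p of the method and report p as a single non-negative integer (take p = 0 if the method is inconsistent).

b = (-2/3, 5/3)
c = (0, 3/10)
Σ b_i: (-2/3)·1 + 5/3·1 = 1 ✓
b·c: 5/3·3/10 = 1/2 ✓; 2 stages ⇒ order 2.

2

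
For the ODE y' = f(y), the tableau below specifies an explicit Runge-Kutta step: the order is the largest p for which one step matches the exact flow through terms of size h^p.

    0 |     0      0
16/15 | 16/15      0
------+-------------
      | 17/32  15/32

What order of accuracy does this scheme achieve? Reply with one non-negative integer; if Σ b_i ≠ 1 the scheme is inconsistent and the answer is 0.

b = (17/32, 15/32)
c = (0, 16/15)
Σ b_i: 17/32·1 + 15/32·1 = 1 ✓
b·c: 15/32·16/15 = 1/2 ✓; 2 stages ⇒ order 2.

2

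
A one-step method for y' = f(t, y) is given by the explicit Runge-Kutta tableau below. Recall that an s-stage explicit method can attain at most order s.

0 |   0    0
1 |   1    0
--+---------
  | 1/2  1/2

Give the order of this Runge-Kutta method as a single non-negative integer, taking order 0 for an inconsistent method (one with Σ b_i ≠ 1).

2

b = (1/2, 1/2)
c = (0, 1)
Σ b_i: 1/2·1 + 1/2·1 = 1 ✓
b·c: 1/2·1 = 1/2 ✓; 2 stages ⇒ order 2.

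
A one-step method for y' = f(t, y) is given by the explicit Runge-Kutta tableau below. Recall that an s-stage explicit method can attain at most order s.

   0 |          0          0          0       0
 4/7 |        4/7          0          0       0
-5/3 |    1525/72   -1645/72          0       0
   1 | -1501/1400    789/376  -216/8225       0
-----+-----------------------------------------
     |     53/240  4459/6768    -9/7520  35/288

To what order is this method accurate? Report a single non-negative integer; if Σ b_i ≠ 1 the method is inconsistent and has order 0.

b = (53/240, 4459/6768, -9/7520, 35/288)
c = (0, 4/7, -5/3, 1)
Ac = (0, 0, -235/18, 87/70)
Σ b_i: 53/240·1 + 4459/6768·1 + (-9/7520)·1 + 35/288·1 = 1 ✓
b·c: 4459/6768·4/7 + (-9/7520)·(-5/3) + 35/288·1 = 1/2 ✓
b·c²: 4459/6768·16/49 + (-9/7520)·25/9 + 35/288·1 = 1/3 ✓
b·Ac: (-9/7520)·(-235/18) + 35/288·87/70 = 1/6 ✓
b·c³: 4459/6768·64/343 + (-9/7520)·(-125/27) + 35/288·1 = 1/4 ✓
b·(c∘Ac): (-9/7520)·1175/54 + 35/288·87/70 = 1/8 ✓
b·Ac²: (-9/7520)·(-470/63) + 35/288·30/49 = 1/12 ✓
b·A²c: 35/288·12/35 = 1/24 ✓; 4 stages ⇒ order 4.

4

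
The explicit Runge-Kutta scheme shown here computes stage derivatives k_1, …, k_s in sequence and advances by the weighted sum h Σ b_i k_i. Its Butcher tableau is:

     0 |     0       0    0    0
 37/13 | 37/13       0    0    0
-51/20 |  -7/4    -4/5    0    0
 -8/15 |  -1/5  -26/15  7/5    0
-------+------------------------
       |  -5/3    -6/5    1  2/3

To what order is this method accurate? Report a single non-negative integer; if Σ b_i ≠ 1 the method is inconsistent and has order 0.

b = (-5/3, -6/5, 1, 2/3)
c = (0, 37/13, -51/20, -8/15)
Ac = (0, 0, -148/65, -2551/300)
Σ b_i: (-5/3)·1 + (-6/5)·1 + 1·1 + 2/3·1 = -6/5 ≠ 1 ⇒ order 0.

0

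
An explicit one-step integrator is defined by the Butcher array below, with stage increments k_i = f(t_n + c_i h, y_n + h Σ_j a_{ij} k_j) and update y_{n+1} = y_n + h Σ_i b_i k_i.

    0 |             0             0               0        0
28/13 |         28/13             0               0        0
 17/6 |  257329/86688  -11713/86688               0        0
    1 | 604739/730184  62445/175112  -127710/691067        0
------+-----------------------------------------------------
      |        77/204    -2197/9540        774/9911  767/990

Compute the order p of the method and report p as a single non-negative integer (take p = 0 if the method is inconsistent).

b = (77/204, -2197/9540, 774/9911, 767/990)
c = (0, 28/13, 17/6, 1)
Ac = (0, 0, -901/3096, 375/1534)
Σ b_i: 77/204·1 + (-2197/9540)·1 + 774/9911·1 + 767/990·1 = 1 ✓
b·c: (-2197/9540)·28/13 + 774/9911·17/6 + 767/990·1 = 1/2 ✓
b·c²: (-2197/9540)·784/169 + 774/9911·289/36 + 767/990·1 = 1/3 ✓
b·Ac: 774/9911·(-901/3096) + 767/990·375/1534 = 1/6 ✓
b·c³: (-2197/9540)·21952/2197 + 774/9911·4913/216 + 767/990·1 = 1/4 ✓
b·(c∘Ac): 774/9911·(-15317/18576) + 767/990·375/1534 = 1/8 ✓
b·Ac²: 774/9911·(-6307/10062) + 767/990·3405/19942 = 1/12 ✓
b·A²c: 767/990·165/3068 = 1/24 ✓; 4 stages ⇒ order 4.

4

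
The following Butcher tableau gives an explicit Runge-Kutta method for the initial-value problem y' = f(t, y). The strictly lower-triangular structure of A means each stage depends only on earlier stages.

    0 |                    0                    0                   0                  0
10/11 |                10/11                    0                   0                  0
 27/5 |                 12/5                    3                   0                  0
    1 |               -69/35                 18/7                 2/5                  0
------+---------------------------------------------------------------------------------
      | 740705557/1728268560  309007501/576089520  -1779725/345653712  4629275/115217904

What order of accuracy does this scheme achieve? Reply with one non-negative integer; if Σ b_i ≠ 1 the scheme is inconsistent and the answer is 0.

b = (740705557/1728268560, 309007501/576089520, -1779725/345653712, 4629275/115217904)
c = (0, 10/11, 27/5, 1)
Ac = (0, 0, 30/11, 8658/1925)
Σ b_i: 740705557/1728268560·1 + 309007501/576089520·1 + (-1779725/345653712)·1 + 4629275/115217904·1 = 1 ✓
b·c: 309007501/576089520·10/11 + (-1779725/345653712)·27/5 + 4629275/115217904·1 = 1/2 ✓
b·c²: 309007501/576089520·100/121 + (-1779725/345653712)·729/25 + 4629275/115217904·1 = 1/3 ✓
b·Ac: (-1779725/345653712)·30/11 + 4629275/115217904·8658/1925 = 1/6 ✓
b·c³: 309007501/576089520·1000/1331 + (-1779725/345653712)·19683/125 + 4629275/115217904·1 = -388231699/1056164120 ≠ 1/4 ⇒ order 3.
b·(c∘Ac): (-1779725/345653712)·162/11 + 4629275/115217904·8658/1925 = 1007007/9601492 ≠ 1/8
b·Ac²: (-1779725/345653712)·300/121 + 4629275/115217904·1459926/105875 = 1714979999/3168492360 ≠ 1/12
b·A²c: 4629275/115217904·12/11 = 4629275/105616412 ≠ 1/24

3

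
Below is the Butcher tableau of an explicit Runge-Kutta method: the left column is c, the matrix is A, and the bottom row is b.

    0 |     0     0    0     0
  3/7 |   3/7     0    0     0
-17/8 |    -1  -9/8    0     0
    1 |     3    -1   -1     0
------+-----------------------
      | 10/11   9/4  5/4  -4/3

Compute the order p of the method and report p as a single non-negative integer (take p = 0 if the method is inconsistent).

b = (10/11, 9/4, 5/4, -4/3)
c = (0, 3/7, -17/8, 1)
Ac = (0, 0, -27/56, 95/56)
Σ b_i: 10/11·1 + 9/4·1 + 5/4·1 + (-4/3)·1 = 203/66 ≠ 1 ⇒ order 0.

0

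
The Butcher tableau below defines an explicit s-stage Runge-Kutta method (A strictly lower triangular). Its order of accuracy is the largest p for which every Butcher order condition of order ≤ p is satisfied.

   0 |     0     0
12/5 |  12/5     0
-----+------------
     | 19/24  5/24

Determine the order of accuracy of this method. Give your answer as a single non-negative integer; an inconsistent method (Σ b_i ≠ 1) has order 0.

2

b = (19/24, 5/24)
c = (0, 12/5)
Σ b_i: 19/24·1 + 5/24·1 = 1 ✓
b·c: 5/24·12/5 = 1/2 ✓; 2 stages ⇒ order 2.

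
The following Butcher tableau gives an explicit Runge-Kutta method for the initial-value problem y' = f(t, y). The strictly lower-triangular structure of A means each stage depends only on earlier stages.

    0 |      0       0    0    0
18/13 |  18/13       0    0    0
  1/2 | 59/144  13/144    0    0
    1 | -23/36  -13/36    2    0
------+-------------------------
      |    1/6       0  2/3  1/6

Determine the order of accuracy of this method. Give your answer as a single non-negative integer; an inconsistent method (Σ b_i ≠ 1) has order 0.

4

b = (1/6, 0, 2/3, 1/6)
c = (0, 18/13, 1/2, 1)
Ac = (0, 0, 1/8, 1/2)
Σ b_i: 1/6·1 + 2/3·1 + 1/6·1 = 1 ✓
b·c: 2/3·1/2 + 1/6·1 = 1/2 ✓
b·c²: 2/3·1/4 + 1/6·1 = 1/3 ✓
b·Ac: 2/3·1/8 + 1/6·1/2 = 1/6 ✓
b·c³: 2/3·1/8 + 1/6·1 = 1/4 ✓
b·(c∘Ac): 2/3·1/16 + 1/6·1/2 = 1/8 ✓
b·Ac²: 2/3·9/52 + 1/6·(-5/26) = 1/12 ✓
b·A²c: 1/6·1/4 = 1/24 ✓; 4 stages ⇒ order 4.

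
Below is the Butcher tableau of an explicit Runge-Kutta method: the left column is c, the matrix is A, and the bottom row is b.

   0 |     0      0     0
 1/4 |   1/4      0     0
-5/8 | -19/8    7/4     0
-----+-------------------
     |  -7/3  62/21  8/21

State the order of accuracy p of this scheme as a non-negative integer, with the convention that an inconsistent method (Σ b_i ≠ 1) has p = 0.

3

b = (-7/3, 62/21, 8/21)
c = (0, 1/4, -5/8)
Ac = (0, 0, 7/16)
Σ b_i: (-7/3)·1 + 62/21·1 + 8/21·1 = 1 ✓
b·c: 62/21·1/4 + 8/21·(-5/8) = 1/2 ✓
b·c²: 62/21·1/16 + 8/21·25/64 = 1/3 ✓
b·Ac: 8/21·7/16 = 1/6 ✓; 3 stages ⇒ order 3.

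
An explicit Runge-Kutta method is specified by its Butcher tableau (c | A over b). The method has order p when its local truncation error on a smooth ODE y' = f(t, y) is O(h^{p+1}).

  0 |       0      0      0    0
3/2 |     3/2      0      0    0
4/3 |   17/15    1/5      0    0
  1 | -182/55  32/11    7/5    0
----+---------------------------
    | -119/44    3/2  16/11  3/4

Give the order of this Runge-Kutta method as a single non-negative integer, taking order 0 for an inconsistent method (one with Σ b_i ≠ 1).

b = (-119/44, 3/2, 16/11, 3/4)
c = (0, 3/2, 4/3, 1)
Ac = (0, 0, 3/10, 1028/165)
Σ b_i: (-119/44)·1 + 3/2·1 + 16/11·1 + 3/4·1 = 1 ✓
b·c: 3/2·3/2 + 16/11·4/3 + 3/4·1 = 163/33 ≠ 1/2 ⇒ order 1.

1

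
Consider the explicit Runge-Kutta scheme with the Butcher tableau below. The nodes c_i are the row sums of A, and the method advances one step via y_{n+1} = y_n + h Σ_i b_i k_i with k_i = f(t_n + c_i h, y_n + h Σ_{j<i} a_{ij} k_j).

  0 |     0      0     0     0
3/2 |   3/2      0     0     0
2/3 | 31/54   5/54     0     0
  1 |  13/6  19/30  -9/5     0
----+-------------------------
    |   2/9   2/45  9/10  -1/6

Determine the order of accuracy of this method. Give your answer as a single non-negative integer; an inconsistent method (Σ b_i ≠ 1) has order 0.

4

b = (2/9, 2/45, 9/10, -1/6)
c = (0, 3/2, 2/3, 1)
Ac = (0, 0, 5/36, -1/4)
Σ b_i: 2/9·1 + 2/45·1 + 9/10·1 + (-1/6)·1 = 1 ✓
b·c: 2/45·3/2 + 9/10·2/3 + (-1/6)·1 = 1/2 ✓
b·c²: 2/45·9/4 + 9/10·4/9 + (-1/6)·1 = 1/3 ✓
b·Ac: 9/10·5/36 + (-1/6)·(-1/4) = 1/6 ✓
b·c³: 2/45·27/8 + 9/10·8/27 + (-1/6)·1 = 1/4 ✓
b·(c∘Ac): 9/10·5/54 + (-1/6)·(-1/4) = 1/8 ✓
b·Ac²: 9/10·5/24 + (-1/6)·5/8 = 1/12 ✓
b·A²c: (-1/6)·(-1/4) = 1/24 ✓; 4 stages ⇒ order 4.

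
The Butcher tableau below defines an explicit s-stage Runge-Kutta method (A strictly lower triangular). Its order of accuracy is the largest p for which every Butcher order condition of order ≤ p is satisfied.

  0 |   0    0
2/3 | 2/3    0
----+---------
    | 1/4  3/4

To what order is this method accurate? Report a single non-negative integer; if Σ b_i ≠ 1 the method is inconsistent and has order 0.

2

b = (1/4, 3/4)
c = (0, 2/3)
Σ b_i: 1/4·1 + 3/4·1 = 1 ✓
b·c: 3/4·2/3 = 1/2 ✓; 2 stages ⇒ order 2.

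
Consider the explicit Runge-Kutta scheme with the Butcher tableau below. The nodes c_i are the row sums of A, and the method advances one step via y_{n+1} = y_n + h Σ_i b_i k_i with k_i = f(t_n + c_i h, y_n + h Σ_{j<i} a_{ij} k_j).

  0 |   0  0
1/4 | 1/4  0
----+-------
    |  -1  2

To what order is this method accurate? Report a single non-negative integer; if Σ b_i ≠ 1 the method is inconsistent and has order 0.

b = (-1, 2)
c = (0, 1/4)
Σ b_i: (-1)·1 + 2·1 = 1 ✓
b·c: 2·1/4 = 1/2 ✓; 2 stages ⇒ order 2.

2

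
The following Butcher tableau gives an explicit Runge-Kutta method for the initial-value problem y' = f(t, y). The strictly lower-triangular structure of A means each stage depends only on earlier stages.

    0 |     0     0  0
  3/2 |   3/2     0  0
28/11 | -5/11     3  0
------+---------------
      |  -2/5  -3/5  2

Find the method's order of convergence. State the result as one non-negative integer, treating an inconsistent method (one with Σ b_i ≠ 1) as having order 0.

1

b = (-2/5, -3/5, 2)
c = (0, 3/2, 28/11)
Ac = (0, 0, 9/2)
Σ b_i: (-2/5)·1 + (-3/5)·1 + 2·1 = 1 ✓
b·c: (-3/5)·3/2 + 2·28/11 = 461/110 ≠ 1/2 ⇒ order 1.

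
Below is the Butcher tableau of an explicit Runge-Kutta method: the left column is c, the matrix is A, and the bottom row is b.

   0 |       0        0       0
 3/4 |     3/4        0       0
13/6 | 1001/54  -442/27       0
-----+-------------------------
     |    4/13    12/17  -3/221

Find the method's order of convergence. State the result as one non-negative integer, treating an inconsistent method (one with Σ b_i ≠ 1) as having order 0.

b = (4/13, 12/17, -3/221)
c = (0, 3/4, 13/6)
Ac = (0, 0, -221/18)
Σ b_i: 4/13·1 + 12/17·1 + (-3/221)·1 = 1 ✓
b·c: 12/17·3/4 + (-3/221)·13/6 = 1/2 ✓
b·c²: 12/17·9/16 + (-3/221)·169/36 = 1/3 ✓
b·Ac: (-3/221)·(-221/18) = 1/6 ✓; 3 stages ⇒ order 3.

3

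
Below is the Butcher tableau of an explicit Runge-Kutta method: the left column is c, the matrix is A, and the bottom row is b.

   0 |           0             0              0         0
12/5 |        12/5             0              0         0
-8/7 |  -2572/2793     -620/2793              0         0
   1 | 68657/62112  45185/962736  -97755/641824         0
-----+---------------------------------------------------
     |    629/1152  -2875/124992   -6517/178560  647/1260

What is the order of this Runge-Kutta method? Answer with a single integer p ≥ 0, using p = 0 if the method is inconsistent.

4

b = (629/1152, -2875/124992, -6517/178560, 647/1260)
c = (0, 12/5, -8/7, 1)
Ac = (0, 0, -496/931, 371/1294)
Σ b_i: 629/1152·1 + (-2875/124992)·1 + (-6517/178560)·1 + 647/1260·1 = 1 ✓
b·c: (-2875/124992)·12/5 + (-6517/178560)·(-8/7) + 647/1260·1 = 1/2 ✓
b·c²: (-2875/124992)·144/25 + (-6517/178560)·64/49 + 647/1260·1 = 1/3 ✓
b·Ac: (-6517/178560)·(-496/931) + 647/1260·371/1294 = 1/6 ✓
b·c³: (-2875/124992)·1728/125 + (-6517/178560)·(-512/343) + 647/1260·1 = 1/4 ✓
b·(c∘Ac): (-6517/178560)·3968/6517 + 647/1260·371/1294 = 1/8 ✓
b·Ac²: (-6517/178560)·(-5952/4655) + 647/1260·231/3235 = 1/12 ✓
b·A²c: 647/1260·105/1294 = 1/24 ✓; 4 stages ⇒ order 4.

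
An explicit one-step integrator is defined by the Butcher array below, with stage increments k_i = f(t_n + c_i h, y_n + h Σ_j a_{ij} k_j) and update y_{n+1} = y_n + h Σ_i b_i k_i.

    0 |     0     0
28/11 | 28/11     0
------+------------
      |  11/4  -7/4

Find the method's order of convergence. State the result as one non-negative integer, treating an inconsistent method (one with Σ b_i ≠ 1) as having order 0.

1

b = (11/4, -7/4)
c = (0, 28/11)
Σ b_i: 11/4·1 + (-7/4)·1 = 1 ✓
b·c: (-7/4)·28/11 = -49/11 ≠ 1/2 ⇒ order 1.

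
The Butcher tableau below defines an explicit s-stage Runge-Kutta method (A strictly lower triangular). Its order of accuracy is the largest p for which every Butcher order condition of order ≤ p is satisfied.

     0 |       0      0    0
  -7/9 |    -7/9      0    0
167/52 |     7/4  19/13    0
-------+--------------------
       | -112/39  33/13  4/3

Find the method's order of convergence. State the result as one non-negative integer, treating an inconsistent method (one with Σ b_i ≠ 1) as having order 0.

b = (-112/39, 33/13, 4/3)
c = (0, -7/9, 167/52)
Ac = (0, 0, -133/117)
Σ b_i: (-112/39)·1 + 33/13·1 + 4/3·1 = 1 ✓
b·c: 33/13·(-7/9) + 4/3·167/52 = 30/13 ≠ 1/2 ⇒ order 1.

1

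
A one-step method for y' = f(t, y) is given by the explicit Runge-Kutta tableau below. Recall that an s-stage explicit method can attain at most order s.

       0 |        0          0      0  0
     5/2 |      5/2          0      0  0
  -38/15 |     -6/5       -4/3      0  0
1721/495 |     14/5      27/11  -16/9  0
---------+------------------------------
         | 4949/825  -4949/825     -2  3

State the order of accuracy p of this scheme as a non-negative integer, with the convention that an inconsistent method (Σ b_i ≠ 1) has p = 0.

b = (4949/825, -4949/825, -2, 3)
c = (0, 5/2, -38/15, 1721/495)
Ac = (0, 0, -10/3, 31601/2970)
Σ b_i: 4949/825·1 + (-4949/825)·1 + (-2)·1 + 3·1 = 1 ✓
b·c: (-4949/825)·5/2 + (-2)·(-38/15) + 3·1721/495 = 1/2 ✓
b·c²: (-4949/825)·25/4 + (-2)·1444/225 + 3·2961841/245025 = -4594787/326700 ≠ 1/3 ⇒ order 2.
b·Ac: (-2)·(-10/3) + 3·31601/2970 = 38201/990 ≠ 1/6

2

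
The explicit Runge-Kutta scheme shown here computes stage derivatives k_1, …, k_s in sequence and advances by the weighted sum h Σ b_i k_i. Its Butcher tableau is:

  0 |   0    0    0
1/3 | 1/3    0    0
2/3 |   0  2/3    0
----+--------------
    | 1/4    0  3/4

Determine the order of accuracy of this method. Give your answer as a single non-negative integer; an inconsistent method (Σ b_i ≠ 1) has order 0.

b = (1/4, 0, 3/4)
c = (0, 1/3, 2/3)
Ac = (0, 0, 2/9)
Σ b_i: 1/4·1 + 3/4·1 = 1 ✓
b·c: 3/4·2/3 = 1/2 ✓
b·c²: 3/4·4/9 = 1/3 ✓
b·Ac: 3/4·2/9 = 1/6 ✓; 3 stages ⇒ order 3.

3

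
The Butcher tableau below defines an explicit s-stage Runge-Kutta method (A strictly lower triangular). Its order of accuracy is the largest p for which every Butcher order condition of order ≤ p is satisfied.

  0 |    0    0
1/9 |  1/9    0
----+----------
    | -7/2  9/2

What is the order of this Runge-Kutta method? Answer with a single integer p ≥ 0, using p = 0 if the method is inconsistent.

b = (-7/2, 9/2)
c = (0, 1/9)
Σ b_i: (-7/2)·1 + 9/2·1 = 1 ✓
b·c: 9/2·1/9 = 1/2 ✓; 2 stages ⇒ order 2.

2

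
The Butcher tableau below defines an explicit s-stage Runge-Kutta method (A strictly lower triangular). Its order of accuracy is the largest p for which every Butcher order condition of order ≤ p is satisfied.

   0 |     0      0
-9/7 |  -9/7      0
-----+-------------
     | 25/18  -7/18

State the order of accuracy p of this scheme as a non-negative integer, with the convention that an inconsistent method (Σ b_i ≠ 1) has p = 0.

b = (25/18, -7/18)
c = (0, -9/7)
Σ b_i: 25/18·1 + (-7/18)·1 = 1 ✓
b·c: (-7/18)·(-9/7) = 1/2 ✓; 2 stages ⇒ order 2.

2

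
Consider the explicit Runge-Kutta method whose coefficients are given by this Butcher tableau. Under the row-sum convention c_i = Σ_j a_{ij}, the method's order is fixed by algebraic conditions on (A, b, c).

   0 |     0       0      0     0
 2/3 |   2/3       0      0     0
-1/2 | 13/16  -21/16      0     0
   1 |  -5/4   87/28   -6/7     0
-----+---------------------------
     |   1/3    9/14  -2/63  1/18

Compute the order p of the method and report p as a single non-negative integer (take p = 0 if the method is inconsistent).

b = (1/3, 9/14, -2/63, 1/18)
c = (0, 2/3, -1/2, 1)
Ac = (0, 0, -7/8, 5/2)
Σ b_i: 1/3·1 + 9/14·1 + (-2/63)·1 + 1/18·1 = 1 ✓
b·c: 9/14·2/3 + (-2/63)·(-1/2) + 1/18·1 = 1/2 ✓
b·c²: 9/14·4/9 + (-2/63)·1/4 + 1/18·1 = 1/3 ✓
b·Ac: (-2/63)·(-7/8) + 1/18·5/2 = 1/6 ✓
b·c³: 9/14·8/27 + (-2/63)·(-1/8) + 1/18·1 = 1/4 ✓
b·(c∘Ac): (-2/63)·7/16 + 1/18·5/2 = 1/8 ✓
b·Ac²: (-2/63)·(-7/12) + 1/18·7/6 = 1/12 ✓
b·A²c: 1/18·3/4 = 1/24 ✓; 4 stages ⇒ order 4.

4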